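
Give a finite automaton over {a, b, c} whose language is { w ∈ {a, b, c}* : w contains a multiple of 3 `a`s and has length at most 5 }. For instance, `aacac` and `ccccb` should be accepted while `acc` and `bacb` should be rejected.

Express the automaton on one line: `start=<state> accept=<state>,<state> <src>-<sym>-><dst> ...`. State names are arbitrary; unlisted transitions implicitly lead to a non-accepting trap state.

start=q0 accept=q0,q2,q5,q6,q10,q12 q0-a->q1 q0-b->q2 q0-c->q2 q1-a->q3 q1-b->q4 q1-c->q4 q2-a->q4 q2-b->q5 q2-c->q5 q3-a->q6 q3-b->q7 q3-c->q7 q4-a->q7 q4-b->q8 q4-c->q8 q5-a->q8 q5-b->q6 q5-c->q6 q6-a->q9 q6-b->q10 q6-c->q10 q7-a->q10 q7-b->q11 q7-c->q11 q8-a->q11 q8-b->q9 q8-c->q9 q9-a->q9 q9-b->q9 q9-c->q9 q10-a->q9 q10-b->q12 q10-c->q12 q11-a->q12 q11-b->q9 q11-c->q9 q12-a->q9 q12-b->q9 q12-c->q9

Build one automaton per condition and run them in lockstep. One (3 states) tracks the count of `a`s modulo 3; the other (7 states) tracks the input length, saturating at 6. Each combined state is a pair, one component from each; accept when both components accept. Minimizing collapses redundant product states.
A 13-state machine:
          a    b    c  
>* q0     q1   q2   q2 
   q1     q3   q4   q4 
 * q2     q4   q5   q5 
   q3     q6   q7   q7 
   q4     q7   q8   q8 
 * q5     q8   q6   q6 
 * q6     q9  q10  q10 
   q7    q10  q11  q11 
   q8    q11   q9   q9 
   q9     q9   q9   q9 
 * q10    q9  q12  q12 
   q11   q12   q9   q9 
 * q12    q9   q9   q9 
(> = start, * = accepting)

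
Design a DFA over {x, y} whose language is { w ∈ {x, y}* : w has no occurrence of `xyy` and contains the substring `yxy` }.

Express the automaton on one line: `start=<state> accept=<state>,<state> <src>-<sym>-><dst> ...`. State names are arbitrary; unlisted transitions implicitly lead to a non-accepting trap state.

Handle the two conditions separately and then intersect. One (4 states) tracks partial matches of the forbidden pattern `xyy`; the other (4 states) tracks whether and how much of `yxy` has been seen. Each combined state is a pair, one component from each; accept when both components accept. Minimizing collapses redundant product states.
8 states suffice.
       x  y 
>  A   B  C 
   B   B  D 
   C   E  C 
   D   E  F 
   E   B  G 
   F   F  F 
 * G   H  F 
 * H   H  G 
(> = start, * = accepting)

start=A accept=G,H A-x->B A-y->C B-x->B B-y->D C-x->E C-y->C D-x->E D-y->F E-x->B E-y->G F-x->F F-y->F G-x->H G-y->F H-x->H H-y->G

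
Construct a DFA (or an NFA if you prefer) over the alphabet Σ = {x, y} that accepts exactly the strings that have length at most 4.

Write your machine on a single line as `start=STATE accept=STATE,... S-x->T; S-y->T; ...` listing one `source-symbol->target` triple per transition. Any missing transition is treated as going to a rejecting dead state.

We only need to distinguish lengths 0, 1, …, 4, and '>4'. Chain S0 → S1 → S2 → S3 → S4 → S5 on every symbol, with S5 looping. Accepting states: {S0, S1, S2, S3, S4}.
With 6 states:
        x   y  
>* S0   S1  S1 
 * S1   S2  S2 
 * S2   S3  S3 
 * S3   S4  S4 
 * S4   S5  S5 
   S5   S5  S5 
(> = start, * = accepting)

start=S0; accept=S0,S1,S2,S3,S4; S0-x->S1; S0-y->S1; S1-x->S2; S1-y->S2; S2-x->S3; S2-y->S3; S3-x->S4; S3-y->S4; S4-x->S5; S4-y->S5; S5-x->S5; S5-y->S5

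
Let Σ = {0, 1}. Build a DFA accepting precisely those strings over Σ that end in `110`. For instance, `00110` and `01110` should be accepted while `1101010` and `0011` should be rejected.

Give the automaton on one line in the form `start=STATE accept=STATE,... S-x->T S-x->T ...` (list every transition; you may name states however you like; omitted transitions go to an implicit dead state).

Remember how much of `110` the current input suffix matches. State q0 means no match yet; q1 means the last symbol is `1`; q2 means the last 2 symbols are `11`; q3 means the last 3 symbols are `110`. Only q3 accepts. On a mismatch, fall back to the longest proper suffix that is still a prefix of `110`.
        0   1  
>  q0   q0  q1 
   q1   q0  q2 
   q2   q3  q2 
 * q3   q0  q1 
(> = start, * = accepting)

start=q0 accept=q3 q0-0->q0 q0-1->q1 q1-0->q0 q1-1->q2 q2-0->q3 q2-1->q2 q3-0->q0 q3-1->q1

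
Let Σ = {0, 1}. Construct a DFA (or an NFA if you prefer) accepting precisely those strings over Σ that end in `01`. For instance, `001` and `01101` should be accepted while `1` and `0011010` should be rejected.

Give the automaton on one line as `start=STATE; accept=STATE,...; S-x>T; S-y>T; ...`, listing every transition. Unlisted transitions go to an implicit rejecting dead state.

Let each state record the length of the longest suffix of the input read so far that is also a prefix of `01`. q1 means the last symbol is `0`; q2 means the last 2 symbols are `01`. Accept only at q2, where the string currently ends in `01`.
3 states suffice.
        0   1  
>  q0   q1  q0 
   q1   q1  q2 
 * q2   q1  q0 
(> = start, * = accepting)

start=q0; accept=q2; q0-0>q1; q0-1>q0; q1-0>q1; q1-1>q2; q2-0>q1; q2-1>q0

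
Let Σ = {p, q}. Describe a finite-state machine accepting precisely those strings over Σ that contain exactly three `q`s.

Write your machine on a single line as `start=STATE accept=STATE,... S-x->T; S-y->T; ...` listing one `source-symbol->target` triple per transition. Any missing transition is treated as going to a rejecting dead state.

start=A; accept=D; A-p->A; A-q->B; B-p->B; B-q->C; C-p->C; C-q->D; D-p->D; D-q->E; E-p->E; E-q->E

Only the number of `q`s matters, and only up to 4. Make a chain A → B → C → D → E advanced by each `q` (with E absorbing); every other symbol self-loops. The accepting set is {D}.
5 states suffice.
       p  q 
>  A   A  B 
   B   B  C 
   C   C  D 
 * D   D  E 
   E   E  E 
(> = start, * = accepting)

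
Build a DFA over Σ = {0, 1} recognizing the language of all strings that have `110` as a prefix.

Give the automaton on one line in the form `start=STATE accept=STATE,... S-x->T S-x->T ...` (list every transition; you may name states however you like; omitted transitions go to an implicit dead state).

Check the first 3 symbols one by one: q0 through q2 record how many have matched `110` so far; any wrong symbol goes to the dead state q4. After all 3 match we enter the accepting sink q3.
A 5-state machine:
        0   1  
>  q0   q4  q1 
   q1   q4  q2 
   q2   q3  q4 
 * q3   q3  q3 
   q4   q4  q4 
(> = start, * = accepting)

start=q0 accept=q3 q0-0->q4 q0-1->q1 q1-0->q4 q1-1->q2 q2-0->q3 q2-1->q4 q3-0->q3 q3-1->q3 q4-0->q4 q4-1->q4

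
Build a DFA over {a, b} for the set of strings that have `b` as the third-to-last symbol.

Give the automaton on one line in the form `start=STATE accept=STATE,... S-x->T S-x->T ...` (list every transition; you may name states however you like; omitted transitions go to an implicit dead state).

start=q0 accept=q11,q12,q13,q14 q0-a->q1 q0-b->q2 q1-a->q3 q1-b->q4 q2-a->q5 q2-b->q6 q3-a->q7 q3-b->q8 q4-a->q9 q4-b->q10 q5-a->q11 q5-b->q12 q6-a->q13 q6-b->q14 q7-a->q7 q7-b->q8 q8-a->q9 q8-b->q10 q9-a->q11 q9-b->q12 q10-a->q13 q10-b->q14 q11-a->q7 q11-b->q8 q12-a->q9 q12-b->q10 q13-a->q11 q13-b->q12 q14-a->q13 q14-b->q14

Because acceptance depends on a position counted from the end, the machine has to buffer the most recent 3 symbols. Make each state the string of the last up-to-3 symbols read; on input `x` shift the window left and append `x`. Accept when the buffered window has length 3 and begins with `b`.
          a    b  
>  q0     q1   q2 
   q1     q3   q4 
   q2     q5   q6 
   q3     q7   q8 
   q4     q9  q10 
   q5    q11  q12 
   q6    q13  q14 
   q7     q7   q8 
   q8     q9  q10 
   q9    q11  q12 
   q10   q13  q14 
 * q11    q7   q8 
 * q12    q9  q10 
 * q13   q11  q12 
 * q14   q13  q14 
(> = start, * = accepting)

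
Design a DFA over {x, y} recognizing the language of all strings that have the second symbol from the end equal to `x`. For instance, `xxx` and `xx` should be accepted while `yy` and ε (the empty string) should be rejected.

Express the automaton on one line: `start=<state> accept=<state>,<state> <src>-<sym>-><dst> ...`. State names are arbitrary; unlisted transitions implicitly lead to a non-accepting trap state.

A DFA must remember the last 2 symbols (since which symbol is second-to-last isn't known until the input ends). Use one state per possible window of the last ≤2 symbols; accept from those whose window starts with `x`.
7 states suffice.
        x   y  
>  S0   S1  S2 
   S1   S3  S4 
   S2   S5  S6 
 * S3   S3  S4 
 * S4   S5  S6 
   S5   S3  S4 
   S6   S5  S6 
(> = start, * = accepting)

start=S0 accept=S3,S4 S0-x->S1 S0-y->S2 S1-x->S3 S1-y->S4 S2-x->S5 S2-y->S6 S3-x->S3 S3-y->S4 S4-x->S5 S4-y->S6 S5-x->S3 S5-y->S4 S6-x->S5 S6-y->S6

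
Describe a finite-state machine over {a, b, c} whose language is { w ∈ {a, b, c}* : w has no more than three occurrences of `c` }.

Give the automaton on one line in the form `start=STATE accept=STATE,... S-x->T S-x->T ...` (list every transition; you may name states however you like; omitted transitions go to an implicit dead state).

start=s0 accept=s0,s1,s2,s3 s0-a->s0 s0-b->s0 s0-c->s1 s1-a->s1 s1-b->s1 s1-c->s2 s2-a->s2 s2-b->s2 s2-c->s3 s3-a->s3 s3-b->s3 s3-c->s4 s4-a->s4 s4-b->s4 s4-c->s4

Only the number of `c`s matters, and only up to 4. Make a chain s0 → s1 → s2 → s3 → s4 advanced by each `c` (with s4 absorbing); every other symbol self-loops. The accepting set is {s0, s1, s2, s3}.
5 states suffice.
        a   b   c  
>* s0   s0  s0  s1 
 * s1   s1  s1  s2 
 * s2   s2  s2  s3 
 * s3   s3  s3  s4 
   s4   s4  s4  s4 
(> = start, * = accepting)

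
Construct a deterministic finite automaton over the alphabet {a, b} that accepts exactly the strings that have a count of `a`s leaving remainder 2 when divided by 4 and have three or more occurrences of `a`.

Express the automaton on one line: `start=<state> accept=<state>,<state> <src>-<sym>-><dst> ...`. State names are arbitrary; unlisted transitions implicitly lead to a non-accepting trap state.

start=s0 accept=s6 s0-a->s1 s0-b->s0 s1-a->s2 s1-b->s1 s2-a->s3 s2-b->s2 s3-a->s4 s3-b->s3 s4-a->s5 s4-b->s4 s5-a->s6 s5-b->s5 s6-a->s3 s6-b->s6

Build one automaton per condition and run them in lockstep. One (4 states) tracks the count of `a`s modulo 4; the other (5 states) tracks the count of `a`s, saturating at 4. Each combined state is a pair, one component from each; accept when both components accept. After merging equivalent states the machine shrinks.
With 7 states:
        a   b  
>  s0   s1  s0 
   s1   s2  s1 
   s2   s3  s2 
   s3   s4  s3 
   s4   s5  s4 
   s5   s6  s5 
 * s6   s3  s6 
(> = start, * = accepting)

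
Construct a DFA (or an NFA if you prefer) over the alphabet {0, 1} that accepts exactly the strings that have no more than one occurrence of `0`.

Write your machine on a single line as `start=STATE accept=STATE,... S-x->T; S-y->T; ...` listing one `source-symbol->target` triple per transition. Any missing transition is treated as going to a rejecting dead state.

Only the number of `0`s matters, and only up to 2. Make a chain q0 → q1 → q2 advanced by each `0` (with q2 absorbing); every other symbol self-loops. The accepting set is {q0, q1}.
        0   1  
>* q0   q1  q0 
 * q1   q2  q1 
   q2   q2  q2 
(> = start, * = accepting)

start=q0; accept=q0,q1; q0-0->q1; q0-1->q0; q1-0->q2; q1-1->q1; q2-0->q2; q2-1->q2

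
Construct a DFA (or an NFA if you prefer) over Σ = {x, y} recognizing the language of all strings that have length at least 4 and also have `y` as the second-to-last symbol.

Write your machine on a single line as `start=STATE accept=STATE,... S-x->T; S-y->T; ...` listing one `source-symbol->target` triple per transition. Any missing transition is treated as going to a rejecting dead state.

Build one automaton per condition and run them in lockstep. One (6 states) tracks the input length, saturating at 5; the other (7 states) tracks the last 2 symbols read. Each combined state is a pair, one component from each; accept when both components accept. After merging equivalent states the machine shrinks.
With 6 states:
        x   y  
>  S0   S1  S1 
   S1   S2  S2 
   S2   S2  S3 
   S3   S4  S5 
 * S4   S2  S3 
 * S5   S4  S5 
(> = start, * = accepting)

start=S0; accept=S4,S5; S0-x->S1; S0-y->S1; S1-x->S2; S1-y->S2; S2-x->S2; S2-y->S3; S3-x->S4; S3-y->S5; S4-x->S2; S4-y->S3; S5-x->S4; S5-y->S5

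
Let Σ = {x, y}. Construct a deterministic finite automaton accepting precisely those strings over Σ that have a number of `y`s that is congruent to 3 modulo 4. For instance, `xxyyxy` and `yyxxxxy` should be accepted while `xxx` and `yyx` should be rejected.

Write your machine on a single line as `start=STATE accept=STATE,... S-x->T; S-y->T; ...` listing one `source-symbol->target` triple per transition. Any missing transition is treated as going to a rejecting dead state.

start=S0; accept=S3; S0-x->S0; S0-y->S1; S1-x->S1; S1-y->S2; S2-x->S2; S2-y->S3; S3-x->S3; S3-y->S0

The only thing that matters is how many `y`s have appeared, reduced mod 4. Use one state per residue: S0 for 0, …, S3 for 3. Reading `y` moves to the next residue; anything else stays put. S3 is accepting.
With 4 states:
        x   y  
>  S0   S0  S1 
   S1   S1  S2 
   S2   S2  S3 
 * S3   S3  S0 
(> = start, * = accepting)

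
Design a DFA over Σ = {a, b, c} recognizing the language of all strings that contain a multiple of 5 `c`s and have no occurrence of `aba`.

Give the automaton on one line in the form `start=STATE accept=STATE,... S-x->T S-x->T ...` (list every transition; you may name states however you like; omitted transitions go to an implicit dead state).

Build one automaton per condition and run them in lockstep. The first has 5 states tracking the count of `c`s modulo 5; the second has 4 states tracking partial matches of the forbidden pattern `aba`. A product state is a pair (one from each), accepting exactly when both do.
          a    b    c  
>* S0     S1   S0   S2 
 * S1     S1   S3   S2 
   S2     S4   S2   S5 
 * S3     S6   S0   S2 
   S4     S4   S7   S5 
   S5     S8   S5   S9 
   S6     S6   S6  S10 
   S7    S10   S2   S5 
   S8     S8  S11   S9 
   S9    S12   S9  S13 
   S10   S10  S10  S14 
   S11   S14   S5   S9 
   S12   S12  S15  S13 
   S13   S16  S13   S0 
   S14   S14  S14  S17 
   S15   S17   S9  S13 
   S16   S16  S18   S0 
   S17   S17  S17  S19 
   S18   S19  S13   S0 
   S19   S19  S19   S6 
(> = start, * = accepting)

start=S0 accept=S0,S1,S3 S0-a->S1 S0-b->S0 S0-c->S2 S1-a->S1 S1-b->S3 S1-c->S2 S2-a->S4 S2-b->S2 S2-c->S5 S3-a->S6 S3-b->S0 S3-c->S2 S4-a->S4 S4-b->S7 S4-c->S5 S5-a->S8 S5-b->S5 S5-c->S9 S6-a->S6 S6-b->S6 S6-c->S10 S7-a->S10 S7-b->S2 S7-c->S5 S8-a->S8 S8-b->S11 S8-c->S9 S9-a->S12 S9-b->S9 S9-c->S13 S10-a->S10 S10-b->S10 S10-c->S14 S11-a->S14 S11-b->S5 S11-c->S9 S12-a->S12 S12-b->S15 S12-c->S13 S13-a->S16 S13-b->S13 S13-c->S0 S14-a->S14 S14-b->S14 S14-c->S17 S15-a->S17 S15-b->S9 S15-c->S13 S16-a->S16 S16-b->S18 S16-c->S0 S17-a->S17 S17-b->S17 S17-c->S19 S18-a->S19 S18-b->S13 S18-c->S0 S19-a->S19 S19-b->S19 S19-c->S6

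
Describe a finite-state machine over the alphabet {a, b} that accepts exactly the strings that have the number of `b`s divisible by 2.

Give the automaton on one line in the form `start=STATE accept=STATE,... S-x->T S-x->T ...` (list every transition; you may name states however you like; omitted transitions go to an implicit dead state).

start=q0 accept=q0 q0-a->q0 q0-b->q1 q1-a->q1 q1-b->q0

Keep the running count of `b`s modulo 2: each `b` advances along the cycle q0 → q1 → q0 while other symbols loop. Accept at q0.
With 2 states:
        a   b  
>* q0   q0  q1 
   q1   q1  q0 
(> = start, * = accepting)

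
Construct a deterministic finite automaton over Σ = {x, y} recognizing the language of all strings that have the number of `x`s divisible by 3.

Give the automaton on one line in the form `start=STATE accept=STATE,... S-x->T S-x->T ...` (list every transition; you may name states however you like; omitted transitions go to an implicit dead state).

start=S0 accept=S0 S0-x->S1 S0-y->S0 S1-x->S2 S1-y->S1 S2-x->S0 S2-y->S2

The only thing that matters is how many `x`s have appeared, reduced mod 3. Use one state per residue: S0 for 0, …, S2 for 2. Reading `x` moves to the next residue; anything else stays put. S0 is accepting.
        x   y  
>* S0   S1  S0 
   S1   S2  S1 
   S2   S0  S2 
(> = start, * = accepting)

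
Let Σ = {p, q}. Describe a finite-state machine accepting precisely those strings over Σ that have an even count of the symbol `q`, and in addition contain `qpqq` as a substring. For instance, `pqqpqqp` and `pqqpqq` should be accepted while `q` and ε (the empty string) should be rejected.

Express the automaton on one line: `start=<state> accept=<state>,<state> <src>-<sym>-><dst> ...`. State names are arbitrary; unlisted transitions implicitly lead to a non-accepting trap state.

Handle the two conditions separately and then intersect. One (2 states) tracks the count of `q`s modulo 2; the other (5 states) tracks whether and how much of `qpqq` has been seen. Each combined state is a pair, one component from each; accept when both components accept.
A 10-state machine:
       p  q 
>  A   A  B 
   B   C  D 
   C   E  F 
   D   G  B 
   E   E  D 
   F   G  H 
   G   A  I 
   H   H  J 
   I   C  J 
 * J   J  H 
(> = start, * = accepting)

start=A accept=J A-p->A A-q->B B-p->C B-q->D C-p->E C-q->F D-p->G D-q->B E-p->E E-q->D F-p->G F-q->H G-p->A G-q->I H-p->H H-q->J I-p->C I-q->J J-p->J J-q->H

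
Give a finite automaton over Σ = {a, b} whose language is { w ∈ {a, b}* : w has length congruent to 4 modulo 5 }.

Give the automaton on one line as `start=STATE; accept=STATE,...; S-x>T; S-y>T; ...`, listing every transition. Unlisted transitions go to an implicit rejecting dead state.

start=s0; accept=s4; s0-a>s1; s0-b>s1; s1-a>s2; s1-b>s2; s2-a>s3; s2-b>s3; s3-a>s4; s3-b>s4; s4-a>s0; s4-b>s0

Only the length mod 5 matters, so use a 5-cycle: from any state, every input symbol moves to the next state, wrapping s4 back to s0. Mark s4 accepting.
5 states suffice.
        a   b  
>  s0   s1  s1 
   s1   s2  s2 
   s2   s3  s3 
   s3   s4  s4 
 * s4   s0  s0 
(> = start, * = accepting)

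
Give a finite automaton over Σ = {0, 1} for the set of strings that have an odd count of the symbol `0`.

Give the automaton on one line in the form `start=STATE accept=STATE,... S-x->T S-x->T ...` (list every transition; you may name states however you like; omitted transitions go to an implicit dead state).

start=q0 accept=q1 q0-0->q1 q0-1->q0 q1-0->q0 q1-1->q1

Keep the running count of `0`s modulo 2: each `0` advances along the cycle q0 → q1 → q0 while other symbols loop. Accept at q1.
        0   1  
>  q0   q1  q0 
 * q1   q0  q1 
(> = start, * = accepting)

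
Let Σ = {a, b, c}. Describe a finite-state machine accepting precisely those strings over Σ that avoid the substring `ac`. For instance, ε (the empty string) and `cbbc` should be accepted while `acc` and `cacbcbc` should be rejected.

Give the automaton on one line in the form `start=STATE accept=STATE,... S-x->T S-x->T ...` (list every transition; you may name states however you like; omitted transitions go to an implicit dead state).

start=S0 accept=S0,S1 S0-a->S1 S0-b->S0 S0-c->S0 S1-a->S1 S1-b->S0 S1-c->S2 S2-a->S2 S2-b->S2 S2-c->S2

This is the complement of 'contains `ac`'. Use the same substring-matching states — S0 through S2 holding how much of `ac` has just been matched — but flip the accepting set: everything except the trap S2 accepts.
        a   b   c  
>* S0   S1  S0  S0 
 * S1   S1  S0  S2 
   S2   S2  S2  S2 
(> = start, * = accepting)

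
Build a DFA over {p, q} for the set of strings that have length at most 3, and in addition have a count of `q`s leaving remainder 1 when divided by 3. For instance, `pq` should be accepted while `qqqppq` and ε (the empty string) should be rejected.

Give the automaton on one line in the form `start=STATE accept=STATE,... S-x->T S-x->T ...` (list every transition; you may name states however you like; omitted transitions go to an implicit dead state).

start=A accept=C,E,G A-p->B A-q->C B-p->D B-q->E C-p->E C-q->F D-p->F D-q->G E-p->G E-q->F F-p->F F-q->F G-p->F G-q->F

Run two small machines in parallel and take their product. One (5 states) tracks the input length, saturating at 4; the other (3 states) tracks the count of `q`s modulo 3. Each combined state is a pair, one component from each; accept when both components accept. After merging equivalent states the machine shrinks.
With 7 states:
       p  q 
>  A   B  C 
   B   D  E 
 * C   E  F 
   D   F  G 
 * E   G  F 
   F   F  F 
 * G   F  F 
(> = start, * = accepting)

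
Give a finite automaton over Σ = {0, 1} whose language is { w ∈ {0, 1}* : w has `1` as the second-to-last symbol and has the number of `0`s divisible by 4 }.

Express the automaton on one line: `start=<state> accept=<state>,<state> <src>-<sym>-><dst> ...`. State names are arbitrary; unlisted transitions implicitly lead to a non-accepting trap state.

start=S0 accept=S4,S7 S0-0->S1 S0-1->S2 S1-0->S3 S1-1->S1 S2-0->S1 S2-1->S4 S3-0->S5 S3-1->S3 S4-0->S1 S4-1->S4 S5-0->S0 S5-1->S6 S6-0->S7 S6-1->S6 S7-0->S1 S7-1->S2

Build one automaton per condition and run them in lockstep. The first has 7 states tracking the last 2 symbols read; the second has 4 states tracking the count of `0`s modulo 4. A product state is a pair (one from each), accepting exactly when both do. Equivalent product states are then merged.
        0   1  
>  S0   S1  S2 
   S1   S3  S1 
   S2   S1  S4 
   S3   S5  S3 
 * S4   S1  S4 
   S5   S0  S6 
   S6   S7  S6 
 * S7   S1  S2 
(> = start, * = accepting)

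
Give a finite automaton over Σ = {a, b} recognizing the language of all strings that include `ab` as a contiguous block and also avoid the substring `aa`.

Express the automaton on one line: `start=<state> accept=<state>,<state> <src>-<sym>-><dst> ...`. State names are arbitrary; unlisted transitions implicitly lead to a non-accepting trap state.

start=s0 accept=s3,s4 s0-a->s1 s0-b->s0 s1-a->s2 s1-b->s3 s2-a->s2 s2-b->s2 s3-a->s4 s3-b->s3 s4-a->s2 s4-b->s3

Run two small machines in parallel and take their product. The first has 3 states tracking whether and how much of `ab` has been seen; the second has 3 states tracking partial matches of the forbidden pattern `aa`. A product state is a pair (one from each), accepting exactly when both do. Minimizing collapses redundant product states.
5 states suffice.
        a   b  
>  s0   s1  s0 
   s1   s2  s3 
   s2   s2  s2 
 * s3   s4  s3 
 * s4   s2  s3 
(> = start, * = accepting)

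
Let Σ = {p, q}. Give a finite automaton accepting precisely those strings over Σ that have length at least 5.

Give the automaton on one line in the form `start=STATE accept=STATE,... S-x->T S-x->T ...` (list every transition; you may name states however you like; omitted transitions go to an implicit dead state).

We only need to distinguish lengths 0, 1, …, 5, and '>5'. Chain A → B → C → D → E → F → G on every symbol, with G looping. Accepting states: {F, G}.
With 7 states:
       p  q 
>  A   B  B 
   B   C  C 
   C   D  D 
   D   E  E 
   E   F  F 
 * F   G  G 
 * G   G  G 
(> = start, * = accepting)

start=A accept=F,G A-p->B A-q->B B-p->C B-q->C C-p->D C-q->D D-p->E D-q->E E-p->F E-q->F F-p->G F-q->G G-p->G G-q->G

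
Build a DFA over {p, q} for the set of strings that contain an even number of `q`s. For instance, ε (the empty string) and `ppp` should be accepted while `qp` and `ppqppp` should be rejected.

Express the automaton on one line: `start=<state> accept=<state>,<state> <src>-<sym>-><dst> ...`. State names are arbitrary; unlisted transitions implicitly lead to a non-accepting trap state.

start=S0 accept=S0 S0-p->S0 S0-q->S1 S1-p->S1 S1-q->S0

Keep the running count of `q`s modulo 2: each `q` advances along the cycle S0 → S1 → S0 while other symbols loop. Accept at S0.
        p   q  
>* S0   S0  S1 
   S1   S1  S0 
(> = start, * = accepting)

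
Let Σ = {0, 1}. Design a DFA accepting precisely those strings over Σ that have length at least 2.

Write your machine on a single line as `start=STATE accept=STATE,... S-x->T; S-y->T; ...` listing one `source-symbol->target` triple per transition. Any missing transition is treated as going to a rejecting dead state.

start=s0; accept=s2,s3; s0-0->s1; s0-1->s1; s1-0->s2; s1-1->s2; s2-0->s3; s2-1->s3; s3-0->s3; s3-1->s3

Count input length up to 3: every symbol moves from s0 toward s3, which means 'more than 2' and absorbs. Accept from {s2, s3}.
With 4 states:
        0   1  
>  s0   s1  s1 
   s1   s2  s2 
 * s2   s3  s3 
 * s3   s3  s3 
(> = start, * = accepting)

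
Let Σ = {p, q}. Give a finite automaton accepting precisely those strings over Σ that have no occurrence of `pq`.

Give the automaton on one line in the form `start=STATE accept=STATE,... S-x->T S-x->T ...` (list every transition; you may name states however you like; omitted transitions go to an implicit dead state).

start=S0 accept=S0,S1 S0-p->S1 S0-q->S0 S1-p->S1 S1-q->S2 S2-p->S2 S2-q->S2

This is the complement of 'contains `pq`'. Use the same substring-matching states — S0 through S2 holding how much of `pq` has just been matched — but flip the accepting set: everything except the trap S2 accepts.
With 3 states:
        p   q  
>* S0   S1  S0 
 * S1   S1  S2 
   S2   S2  S2 
(> = start, * = accepting)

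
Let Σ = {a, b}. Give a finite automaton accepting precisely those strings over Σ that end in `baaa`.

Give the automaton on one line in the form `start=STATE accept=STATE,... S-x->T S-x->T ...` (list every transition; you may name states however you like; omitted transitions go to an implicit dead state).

start=q0 accept=q4 q0-a->q0 q0-b->q1 q1-a->q2 q1-b->q1 q2-a->q3 q2-b->q1 q3-a->q4 q3-b->q1 q4-a->q0 q4-b->q1

Remember how much of `baaa` the current input suffix matches. State q0 means no match yet; q1 means the last symbol is `b`; q2 means the last 2 symbols are `ba`; q3 means the last 3 symbols are `baa`; q4 means the last 4 symbols are `baaa`. Only q4 accepts. On a mismatch, fall back to the longest proper suffix that is still a prefix of `baaa`.
A 5-state machine:
        a   b  
>  q0   q0  q1 
   q1   q2  q1 
   q2   q3  q1 
   q3   q4  q1 
 * q4   q0  q1 
(> = start, * = accepting)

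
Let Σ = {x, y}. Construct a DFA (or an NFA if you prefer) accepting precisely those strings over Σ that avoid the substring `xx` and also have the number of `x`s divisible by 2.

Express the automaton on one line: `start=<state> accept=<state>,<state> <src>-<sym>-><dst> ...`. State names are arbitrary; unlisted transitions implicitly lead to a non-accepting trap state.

Build one automaton per condition and run them in lockstep. The first has 3 states tracking partial matches of the forbidden pattern `xx`; the second has 2 states tracking the count of `x`s modulo 2. A product state is a pair (one from each), accepting exactly when both do.
A 6-state machine:
        x   y  
>* q0   q1  q0 
   q1   q2  q3 
   q2   q4  q2 
   q3   q5  q3 
   q4   q2  q4 
 * q5   q4  q0 
(> = start, * = accepting)

start=q0 accept=q0,q5 q0-x->q1 q0-y->q0 q1-x->q2 q1-y->q3 q2-x->q4 q2-y->q2 q3-x->q5 q3-y->q3 q4-x->q2 q4-y->q4 q5-x->q4 q5-y->q0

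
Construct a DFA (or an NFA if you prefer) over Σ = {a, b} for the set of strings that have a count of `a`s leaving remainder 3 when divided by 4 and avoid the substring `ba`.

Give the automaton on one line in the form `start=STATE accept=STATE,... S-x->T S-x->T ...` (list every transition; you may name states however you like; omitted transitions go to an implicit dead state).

Handle the two conditions separately and then intersect. One (4 states) tracks the count of `a`s modulo 4; the other (3 states) tracks partial matches of the forbidden pattern `ba`. Each combined state is a pair, one component from each; accept when both components accept.
12 states suffice.
          a    b  
>  q0     q1   q2 
   q1     q3   q4 
   q2     q5   q2 
   q3     q6   q7 
   q4     q8   q4 
   q5     q8   q5 
 * q6     q0   q9 
   q7    q10   q7 
   q8    q10   q8 
 * q9    q11   q9 
   q10   q11  q10 
   q11    q5  q11 
(> = start, * = accepting)

start=q0 accept=q6,q9 q0-a->q1 q0-b->q2 q1-a->q3 q1-b->q4 q2-a->q5 q2-b->q2 q3-a->q6 q3-b->q7 q4-a->q8 q4-b->q4 q5-a->q8 q5-b->q5 q6-a->q0 q6-b->q9 q7-a->q10 q7-b->q7 q8-a->q10 q8-b->q8 q9-a->q11 q9-b->q9 q10-a->q11 q10-b->q10 q11-a->q5 q11-b->q11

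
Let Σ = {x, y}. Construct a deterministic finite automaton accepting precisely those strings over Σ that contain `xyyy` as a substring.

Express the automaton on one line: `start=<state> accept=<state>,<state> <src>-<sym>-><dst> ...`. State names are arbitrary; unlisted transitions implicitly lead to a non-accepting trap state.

States q0..q3 record the length of the longest prefix of `xyyy` that matches the current input suffix. Reaching q4 means `xyyy` has been seen, and we stay there forever. Accept from q4.
A 5-state machine:
        x   y  
>  q0   q1  q0 
   q1   q1  q2 
   q2   q1  q3 
   q3   q1  q4 
 * q4   q4  q4 
(> = start, * = accepting)

start=q0 accept=q4 q0-x->q1 q0-y->q0 q1-x->q1 q1-y->q2 q2-x->q1 q2-y->q3 q3-x->q1 q3-y->q4 q4-x->q4 q4-y->q4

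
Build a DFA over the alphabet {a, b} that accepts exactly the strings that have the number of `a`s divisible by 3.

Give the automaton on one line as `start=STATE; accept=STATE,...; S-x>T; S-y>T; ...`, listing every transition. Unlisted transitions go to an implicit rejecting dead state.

start=q0; accept=q0; q0-a>q1; q0-b>q0; q1-a>q2; q1-b>q1; q2-a>q0; q2-b>q2

The only thing that matters is how many `a`s have appeared, reduced mod 3. Use one state per residue: q0 for 0, …, q2 for 2. Reading `a` moves to the next residue; anything else stays put. q0 is accepting.
With 3 states:
        a   b  
>* q0   q1  q0 
   q1   q2  q1 
   q2   q0  q2 
(> = start, * = accepting)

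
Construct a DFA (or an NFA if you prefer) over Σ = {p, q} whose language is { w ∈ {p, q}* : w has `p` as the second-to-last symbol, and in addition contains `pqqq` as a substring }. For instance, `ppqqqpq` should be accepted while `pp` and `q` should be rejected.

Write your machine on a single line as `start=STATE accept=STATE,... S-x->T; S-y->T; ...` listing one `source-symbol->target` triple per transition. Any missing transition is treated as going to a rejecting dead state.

start=S0; accept=S6,S7; S0-p->S1; S0-q->S0; S1-p->S1; S1-q->S2; S2-p->S1; S2-q->S3; S3-p->S1; S3-q->S4; S4-p->S5; S4-q->S4; S5-p->S6; S5-q->S7; S6-p->S6; S6-q->S7; S7-p->S5; S7-q->S4

Handle the two conditions separately and then intersect. The first has 7 states tracking the last 2 symbols read; the second has 5 states tracking whether and how much of `pqqq` has been seen. A product state is a pair (one from each), accepting exactly when both do. After merging equivalent states the machine shrinks.
With 8 states:
        p   q  
>  S0   S1  S0 
   S1   S1  S2 
   S2   S1  S3 
   S3   S1  S4 
   S4   S5  S4 
   S5   S6  S7 
 * S6   S6  S7 
 * S7   S5  S4 
(> = start, * = accepting)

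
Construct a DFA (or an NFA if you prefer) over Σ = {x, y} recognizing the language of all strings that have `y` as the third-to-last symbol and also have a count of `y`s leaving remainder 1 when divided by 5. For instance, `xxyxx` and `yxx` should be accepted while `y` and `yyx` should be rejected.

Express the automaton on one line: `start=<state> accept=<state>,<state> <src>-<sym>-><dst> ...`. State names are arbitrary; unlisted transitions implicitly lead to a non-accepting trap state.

start=S0 accept=S4,S12,S14,S15 S0-x->S0 S0-y->S1 S1-x->S2 S1-y->S3 S2-x->S4 S2-y->S3 S3-x->S3 S3-y->S5 S4-x->S6 S4-y->S3 S5-x->S5 S5-y->S7 S6-x->S6 S6-y->S3 S7-x->S8 S7-y->S9 S8-x->S8 S8-y->S10 S9-x->S11 S9-y->S12 S10-x->S11 S10-y->S13 S11-x->S0 S11-y->S14 S12-x->S15 S12-y->S3 S13-x->S15 S13-y->S3 S14-x->S2 S14-y->S3 S15-x->S4 S15-y->S3

Run two small machines in parallel and take their product. The first has 15 states tracking the last 3 symbols read; the second has 5 states tracking the count of `y`s modulo 5. A product state is a pair (one from each), accepting exactly when both do. After merging equivalent states the machine shrinks.
A 16-state machine:
          x    y  
>  S0     S0   S1 
   S1     S2   S3 
   S2     S4   S3 
   S3     S3   S5 
 * S4     S6   S3 
   S5     S5   S7 
   S6     S6   S3 
   S7     S8   S9 
   S8     S8  S10 
   S9    S11  S12 
   S10   S11  S13 
   S11    S0  S14 
 * S12   S15   S3 
   S13   S15   S3 
 * S14    S2   S3 
 * S15    S4   S3 
(> = start, * = accepting)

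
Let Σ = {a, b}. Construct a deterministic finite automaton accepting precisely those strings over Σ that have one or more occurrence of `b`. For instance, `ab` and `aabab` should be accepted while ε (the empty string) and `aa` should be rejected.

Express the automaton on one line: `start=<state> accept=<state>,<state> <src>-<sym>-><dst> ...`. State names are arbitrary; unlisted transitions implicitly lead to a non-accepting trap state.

start=q0 accept=q1,q2 q0-a->q0 q0-b->q1 q1-a->q1 q1-b->q2 q2-a->q2 q2-b->q2

Only the number of `b`s matters, and only up to 2. Make a chain q0 → q1 → q2 advanced by each `b` (with q2 absorbing); every other symbol self-loops. The accepting set is {q1, q2}.
3 states suffice.
        a   b  
>  q0   q0  q1 
 * q1   q1  q2 
 * q2   q2  q2 
(> = start, * = accepting)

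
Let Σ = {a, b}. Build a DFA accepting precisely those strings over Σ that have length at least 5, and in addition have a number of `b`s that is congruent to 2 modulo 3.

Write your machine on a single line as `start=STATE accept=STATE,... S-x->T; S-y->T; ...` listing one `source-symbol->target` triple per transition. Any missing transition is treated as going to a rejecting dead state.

Run two small machines in parallel and take their product. One (7 states) tracks the input length, saturating at 6; the other (3 states) tracks the count of `b`s modulo 3. Each combined state is a pair, one component from each; accept when both components accept. Minimizing collapses redundant product states.
          a    b  
>  s0     s1   s2 
   s1     s3   s4 
   s2     s4   s5 
   s3     s6   s7 
   s4     s7   s8 
   s5     s8   s6 
   s6     s6   s9 
   s7     s9  s10 
   s8    s10   s6 
   s9     s9  s11 
   s10   s11   s6 
 * s11   s11   s6 
(> = start, * = accepting)

start=s0; accept=s11; s0-a->s1; s0-b->s2; s1-a->s3; s1-b->s4; s2-a->s4; s2-b->s5; s3-a->s6; s3-b->s7; s4-a->s7; s4-b->s8; s5-a->s8; s5-b->s6; s6-a->s6; s6-b->s9; s7-a->s9; s7-b->s10; s8-a->s10; s8-b->s6; s9-a->s9; s9-b->s11; s10-a->s11; s10-b->s6; s11-a->s11; s11-b->s6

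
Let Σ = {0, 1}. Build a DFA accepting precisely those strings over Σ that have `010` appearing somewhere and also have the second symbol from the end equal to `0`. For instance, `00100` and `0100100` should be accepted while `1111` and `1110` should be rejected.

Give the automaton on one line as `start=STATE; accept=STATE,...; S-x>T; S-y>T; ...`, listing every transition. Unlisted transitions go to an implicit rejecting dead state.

Build one automaton per condition and run them in lockstep. One (4 states) tracks whether and how much of `010` has been seen; the other (7 states) tracks the last 2 symbols read. Each combined state is a pair, one component from each; accept when both components accept. After merging equivalent states the machine shrinks.
A 7-state machine:
        0   1  
>  q0   q1  q0 
   q1   q1  q2 
   q2   q3  q0 
   q3   q4  q5 
 * q4   q4  q5 
 * q5   q3  q6 
   q6   q3  q6 
(> = start, * = accepting)

start=q0; accept=q4,q5; q0-0>q1; q0-1>q0; q1-0>q1; q1-1>q2; q2-0>q3; q2-1>q0; q3-0>q4; q3-1>q5; q4-0>q4; q4-1>q5; q5-0>q3; q5-1>q6; q6-0>q3; q6-1>q6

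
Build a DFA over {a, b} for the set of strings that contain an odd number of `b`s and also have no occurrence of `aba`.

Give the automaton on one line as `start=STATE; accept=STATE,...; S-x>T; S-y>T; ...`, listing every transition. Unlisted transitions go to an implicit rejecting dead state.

Run two small machines in parallel and take their product. One (2 states) tracks the count of `b`s modulo 2; the other (4 states) tracks partial matches of the forbidden pattern `aba`. Each combined state is a pair, one component from each; accept when both components accept. Minimizing collapses redundant product states.
A 7-state machine:
        a   b  
>  s0   s1  s2 
   s1   s1  s3 
 * s2   s4  s0 
 * s3   s5  s0 
 * s4   s4  s6 
   s5   s5  s5 
   s6   s5  s2 
(> = start, * = accepting)

start=s0; accept=s2,s3,s4; s0-a>s1; s0-b>s2; s1-a>s1; s1-b>s3; s2-a>s4; s2-b>s0; s3-a>s5; s3-b>s0; s4-a>s4; s4-b>s6; s5-a>s5; s5-b>s5; s6-a>s5; s6-b>s2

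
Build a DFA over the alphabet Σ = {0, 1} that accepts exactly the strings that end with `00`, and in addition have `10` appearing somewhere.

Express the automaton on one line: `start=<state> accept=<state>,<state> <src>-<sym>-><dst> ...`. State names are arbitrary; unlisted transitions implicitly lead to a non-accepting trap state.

start=s0 accept=s3 s0-0->s0 s0-1->s1 s1-0->s2 s1-1->s1 s2-0->s3 s2-1->s1 s3-0->s3 s3-1->s1

Run two small machines in parallel and take their product. The first has 3 states tracking how much of the suffix `00` has currently been matched; the second has 3 states tracking whether and how much of `10` has been seen. A product state is a pair (one from each), accepting exactly when both do. Equivalent product states are then merged.
        0   1  
>  s0   s0  s1 
   s1   s2  s1 
   s2   s3  s1 
 * s3   s3  s1 
(> = start, * = accepting)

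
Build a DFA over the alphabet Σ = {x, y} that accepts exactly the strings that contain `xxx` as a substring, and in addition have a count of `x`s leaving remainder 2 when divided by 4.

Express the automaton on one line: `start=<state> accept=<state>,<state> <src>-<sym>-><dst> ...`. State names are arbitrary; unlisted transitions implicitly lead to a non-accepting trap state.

Handle the two conditions separately and then intersect. The first has 4 states tracking whether and how much of `xxx` has been seen; the second has 4 states tracking the count of `x`s modulo 4. A product state is a pair (one from each), accepting exactly when both do.
A 16-state machine:
          x    y  
>  S0     S1   S0 
   S1     S2   S3 
   S2     S4   S5 
   S3     S6   S3 
   S4     S7   S4 
   S5     S8   S5 
   S6     S9   S5 
   S7    S10   S7 
   S8    S11  S12 
   S9     S7  S12 
   S10   S13  S10 
   S11   S10   S0 
   S12   S14  S12 
 * S13    S4  S13 
   S14   S15   S0 
   S15   S13   S3 
(> = start, * = accepting)

start=S0 accept=S13 S0-x->S1 S0-y->S0 S1-x->S2 S1-y->S3 S2-x->S4 S2-y->S5 S3-x->S6 S3-y->S3 S4-x->S7 S4-y->S4 S5-x->S8 S5-y->S5 S6-x->S9 S6-y->S5 S7-x->S10 S7-y->S7 S8-x->S11 S8-y->S12 S9-x->S7 S9-y->S12 S10-x->S13 S10-y->S10 S11-x->S10 S11-y->S0 S12-x->S14 S12-y->S12 S13-x->S4 S13-y->S13 S14-x->S15 S14-y->S0 S15-x->S13 S15-y->S3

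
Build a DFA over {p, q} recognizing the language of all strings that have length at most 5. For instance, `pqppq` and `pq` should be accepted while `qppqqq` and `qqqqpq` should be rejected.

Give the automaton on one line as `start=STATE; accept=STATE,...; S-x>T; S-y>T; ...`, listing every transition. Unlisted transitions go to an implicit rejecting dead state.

Count input length up to 6: every symbol moves from A toward G, which means 'more than 5' and absorbs. Accept from {A, B, C, D, E, F}.
       p  q 
>* A   B  B 
 * B   C  C 
 * C   D  D 
 * D   E  E 
 * E   F  F 
 * F   G  G 
   G   G  G 
(> = start, * = accepting)

start=A; accept=A,B,C,D,E,F; A-p>B; A-q>B; B-p>C; B-q>C; C-p>D; C-q>D; D-p>E; D-q>E; E-p>F; E-q>F; F-p>G; F-q>G; G-p>G; G-q>G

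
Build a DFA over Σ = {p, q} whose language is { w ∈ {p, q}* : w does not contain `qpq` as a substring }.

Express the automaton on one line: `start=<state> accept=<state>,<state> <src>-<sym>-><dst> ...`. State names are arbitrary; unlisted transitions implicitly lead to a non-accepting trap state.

start=S0 accept=S0,S1,S2 S0-p->S0 S0-q->S1 S1-p->S2 S1-q->S1 S2-p->S0 S2-q->S3 S3-p->S3 S3-q->S3

Track partial matches of the forbidden pattern `qpq`. State S3 is a dead state reached once `qpq` has occurred; every other state accepts. S0 means no part of `qpq` is currently matched.
A 4-state machine:
        p   q  
>* S0   S0  S1 
 * S1   S2  S1 
 * S2   S0  S3 
   S3   S3  S3 
(> = start, * = accepting)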